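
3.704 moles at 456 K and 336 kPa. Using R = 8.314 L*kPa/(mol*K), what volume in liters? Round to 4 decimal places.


PV = nRT, solve for V = nRT / P.
nRT = 3.704 * 8.314 * 456 = 14042.5455
V = 14042.5455 / 336
V = 41.79329018 L, rounded to 4 dp:

41.7933 L


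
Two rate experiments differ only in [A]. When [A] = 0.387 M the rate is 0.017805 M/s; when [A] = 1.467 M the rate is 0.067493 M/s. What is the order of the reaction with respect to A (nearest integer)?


Rate is proportional to [A]^n, so rate2/rate1 = ([A]2/[A]1)^n. Take logs to solve for n.
rate2/rate1 = 0.067493 / 0.017805 = 3.7907
[A]2/[A]1 = 1.467 / 0.387 = 3.7907
n = ln(3.7907) / ln(3.7907) = 1.0
Nearest integer order:

1


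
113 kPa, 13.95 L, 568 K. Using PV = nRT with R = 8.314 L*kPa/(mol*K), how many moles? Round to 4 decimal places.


PV = nRT, solve for n = PV / (RT).
PV = 113 * 13.95 = 1576.35
RT = 8.314 * 568 = 4722.352
n = 1576.35 / 4722.352
n = 0.33380612 mol, rounded to 4 dp:

0.3338 mol


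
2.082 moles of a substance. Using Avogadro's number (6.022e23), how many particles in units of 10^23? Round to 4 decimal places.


N = n * NA, then divide by 1e23 for the requested units.
N / 1e23 = n * 6.022
N / 1e23 = 2.082 * 6.022
N / 1e23 = 12.537804, rounded to 4 dp:

12.5378


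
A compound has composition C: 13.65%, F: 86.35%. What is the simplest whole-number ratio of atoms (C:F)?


Assume 100 g of compound, divide each mass% by atomic mass to get moles, then normalize by the smallest to get a raw atom ratio.
Moles per 100 g: C: 13.65/12.011 = 1.1365, F: 86.35/18.998 = 4.5452
Raw ratio (divide by min = 1.1365): C: 1.0, F: 3.999
Multiply by 1 to clear fractions: C: 1.0 ~= 1, F: 3.999 ~= 4
Reduce by GCD to get the simplest whole-number ratio:

1:4


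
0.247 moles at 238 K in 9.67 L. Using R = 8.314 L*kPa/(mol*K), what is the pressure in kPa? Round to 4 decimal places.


PV = nRT, solve for P = nRT / V.
nRT = 0.247 * 8.314 * 238 = 488.7468
P = 488.7468 / 9.67
P = 50.54258532 kPa, rounded to 4 dp:

50.5426 kPa


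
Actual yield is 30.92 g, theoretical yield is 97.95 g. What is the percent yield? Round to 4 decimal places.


% yield = 100 * actual / theoretical
% yield = 100 * 30.92 / 97.95
% yield = 31.56712608 %, rounded to 4 dp:

31.5671 %


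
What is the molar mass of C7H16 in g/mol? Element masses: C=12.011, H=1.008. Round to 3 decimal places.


M = sum(count * atomic_mass) over atoms.
M = 7*12.011 + 16*1.008
M = 84.077 + 16.128
M = 100.205 g/mol, rounded to 3 dp:

100.205 g/mol


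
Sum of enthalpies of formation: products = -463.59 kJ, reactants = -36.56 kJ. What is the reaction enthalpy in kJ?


dH_rxn = sum(dH_f products) - sum(dH_f reactants)
dH_rxn = -463.59 - (-36.56)
dH_rxn = -427.03 kJ:

-427.03 kJ


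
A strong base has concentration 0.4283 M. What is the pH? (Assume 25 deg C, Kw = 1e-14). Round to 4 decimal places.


A strong base dissociates completely, so [OH-] equals the given concentration.
pOH = -log10([OH-]) = -log10(0.4283) = 0.368252
pH = 14 - pOH = 14 - 0.368252
pH = 13.631748, rounded to 4 dp:

13.6317


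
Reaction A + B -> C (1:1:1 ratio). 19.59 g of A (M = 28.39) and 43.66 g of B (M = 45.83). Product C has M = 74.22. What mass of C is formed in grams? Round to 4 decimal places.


Find moles of each reactant; the smaller value is the limiting reagent in a 1:1:1 reaction, so moles_C equals moles of the limiter.
n_A = mass_A / M_A = 19.59 / 28.39 = 0.690032 mol
n_B = mass_B / M_B = 43.66 / 45.83 = 0.952651 mol
Limiting reagent: A (smaller), n_limiting = 0.690032 mol
mass_C = n_limiting * M_C = 0.690032 * 74.22
mass_C = 51.21417504 g, rounded to 4 dp:

51.2142 g


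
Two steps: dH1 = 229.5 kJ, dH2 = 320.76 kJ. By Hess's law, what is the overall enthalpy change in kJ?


Hess's law: enthalpy is a state function, so add the step enthalpies.
dH_total = dH1 + dH2 = 229.5 + (320.76)
dH_total = 550.26 kJ:

550.26 kJ


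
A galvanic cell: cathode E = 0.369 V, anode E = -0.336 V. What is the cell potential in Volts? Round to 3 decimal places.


Standard cell potential: E_cell = E_cathode - E_anode.
E_cell = 0.369 - (-0.336)
E_cell = 0.705 V, rounded to 3 dp:

0.705 V


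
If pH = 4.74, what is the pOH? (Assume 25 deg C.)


At 25 deg C, pH + pOH = 14.
pOH = 14 - pH = 14 - 4.74
pOH = 9.26:

9.26


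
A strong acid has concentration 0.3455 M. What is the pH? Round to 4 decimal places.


A strong acid dissociates completely, so [H+] equals the given concentration.
pH = -log10([H+]) = -log10(0.3455)
pH = 0.46155195, rounded to 4 dp:

0.4616


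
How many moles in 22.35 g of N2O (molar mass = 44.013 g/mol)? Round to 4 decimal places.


n = mass / M
n = 22.35 / 44.013
n = 0.50780451 mol, rounded to 4 dp:

0.5078 mol


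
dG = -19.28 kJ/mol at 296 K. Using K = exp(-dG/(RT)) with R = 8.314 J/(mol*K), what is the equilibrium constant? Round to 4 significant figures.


dG is in kJ/mol; multiply by 1000 to match R in J/(mol*K).
RT = 8.314 * 296 = 2460.944 J/mol
exponent = -dG*1000 / (RT) = -(-19.28*1000) / 2460.944 = 7.83439201
K = exp(7.83439201)
K = 2525.9993, rounded to 4 significant figures:

2526


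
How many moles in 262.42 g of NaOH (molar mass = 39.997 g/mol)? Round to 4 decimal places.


n = mass / M
n = 262.42 / 39.997
n = 6.56099207 mol, rounded to 4 dp:

6.5610 mol


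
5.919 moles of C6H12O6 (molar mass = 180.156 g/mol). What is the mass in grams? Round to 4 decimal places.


mass = n * M
mass = 5.919 * 180.156
mass = 1066.343364 g, rounded to 4 dp:

1066.3434 g


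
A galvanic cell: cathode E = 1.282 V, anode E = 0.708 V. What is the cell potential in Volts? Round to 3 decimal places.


Standard cell potential: E_cell = E_cathode - E_anode.
E_cell = 1.282 - (0.708)
E_cell = 0.574 V, rounded to 3 dp:

0.574 V


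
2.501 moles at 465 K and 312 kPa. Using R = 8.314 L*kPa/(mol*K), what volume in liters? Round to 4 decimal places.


PV = nRT, solve for V = nRT / P.
nRT = 2.501 * 8.314 * 465 = 9668.891
V = 9668.891 / 312
V = 30.99003526 L, rounded to 4 dp:

30.9900 L


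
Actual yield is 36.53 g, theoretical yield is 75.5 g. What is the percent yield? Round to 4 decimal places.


% yield = 100 * actual / theoretical
% yield = 100 * 36.53 / 75.5
% yield = 48.38410596 %, rounded to 4 dp:

48.3841 %


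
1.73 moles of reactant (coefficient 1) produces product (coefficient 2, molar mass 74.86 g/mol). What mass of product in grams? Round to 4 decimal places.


Use the coefficient ratio to convert reactant moles to product moles, then multiply by the product's molar mass.
moles_P = moles_R * (coeff_P / coeff_R) = 1.73 * (2/1) = 3.46
mass_P = moles_P * M_P = 3.46 * 74.86
mass_P = 259.0156 g, rounded to 4 dp:

259.0156 g


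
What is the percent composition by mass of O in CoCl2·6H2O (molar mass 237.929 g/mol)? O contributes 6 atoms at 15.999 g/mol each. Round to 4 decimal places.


pct = 100 * (n_elem * M_elem) / M_total
mass_contribution = 6 * 15.999 = 95.994 g/mol
pct = 100 * 95.994 / 237.929
pct = 40.34564933 %, rounded to 4 dp:

40.3456 %


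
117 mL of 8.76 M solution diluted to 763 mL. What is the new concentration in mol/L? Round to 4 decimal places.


Dilution: M1*V1 = M2*V2, solve for M2.
M2 = M1*V1 / V2
M2 = 8.76 * 117 / 763
M2 = 1024.92 / 763
M2 = 1.34327654 mol/L, rounded to 4 dp:

1.3433 mol/L


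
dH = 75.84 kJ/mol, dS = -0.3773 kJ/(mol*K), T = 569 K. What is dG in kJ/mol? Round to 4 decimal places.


Gibbs: dG = dH - T*dS (consistent units, dS already in kJ/(mol*K)).
T*dS = 569 * -0.3773 = -214.6837
dG = 75.84 - (-214.6837)
dG = 290.5237 kJ/mol, rounded to 4 dp:

290.5237 kJ/mol


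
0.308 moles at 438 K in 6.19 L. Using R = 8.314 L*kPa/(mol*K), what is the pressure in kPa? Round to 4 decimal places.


PV = nRT, solve for P = nRT / V.
nRT = 0.308 * 8.314 * 438 = 1121.5919
P = 1121.5919 / 6.19
P = 181.19416801 kPa, rounded to 4 dp:

181.1942 kPa


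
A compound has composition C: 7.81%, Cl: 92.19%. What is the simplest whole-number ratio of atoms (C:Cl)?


Assume 100 g of compound, divide each mass% by atomic mass to get moles, then normalize by the smallest to get a raw atom ratio.
Moles per 100 g: C: 7.81/12.011 = 0.6502, Cl: 92.19/35.453 = 2.6003
Raw ratio (divide by min = 0.6502): C: 1.0, Cl: 3.999
Multiply by 1 to clear fractions: C: 1.0 ~= 1, Cl: 3.999 ~= 4
Reduce by GCD to get the simplest whole-number ratio:

1:4


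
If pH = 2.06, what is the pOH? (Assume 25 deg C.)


At 25 deg C, pH + pOH = 14.
pOH = 14 - pH = 14 - 2.06
pOH = 11.94:

11.94


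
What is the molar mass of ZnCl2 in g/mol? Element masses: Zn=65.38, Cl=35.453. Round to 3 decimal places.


M = sum(count * atomic_mass) over atoms.
M = 1*65.38 + 2*35.453
M = 65.38 + 70.906
M = 136.286 g/mol, rounded to 3 dp:

136.286 g/mol


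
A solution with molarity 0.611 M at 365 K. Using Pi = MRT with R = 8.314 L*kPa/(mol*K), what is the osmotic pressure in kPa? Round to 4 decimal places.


Osmotic pressure (van't Hoff): Pi = M*R*T.
RT = 8.314 * 365 = 3034.61
Pi = 0.611 * 3034.61
Pi = 1854.14671 kPa, rounded to 4 dp:

1854.1467 kPa


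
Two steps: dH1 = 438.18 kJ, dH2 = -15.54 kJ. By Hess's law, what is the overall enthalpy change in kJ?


Hess's law: enthalpy is a state function, so add the step enthalpies.
dH_total = dH1 + dH2 = 438.18 + (-15.54)
dH_total = 422.64 kJ:

422.64 kJ


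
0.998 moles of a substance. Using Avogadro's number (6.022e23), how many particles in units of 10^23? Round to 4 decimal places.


N = n * NA, then divide by 1e23 for the requested units.
N / 1e23 = n * 6.022
N / 1e23 = 0.998 * 6.022
N / 1e23 = 6.009956, rounded to 4 dp:

6.0100


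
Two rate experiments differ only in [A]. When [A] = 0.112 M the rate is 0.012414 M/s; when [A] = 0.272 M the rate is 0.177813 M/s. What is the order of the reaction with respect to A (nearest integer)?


Rate is proportional to [A]^n, so rate2/rate1 = ([A]2/[A]1)^n. Take logs to solve for n.
rate2/rate1 = 0.177813 / 0.012414 = 14.3236
[A]2/[A]1 = 0.272 / 0.112 = 2.4286
n = ln(14.3236) / ln(2.4286) = 3.0
Nearest integer order:

3


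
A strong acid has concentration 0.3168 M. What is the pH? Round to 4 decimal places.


A strong acid dissociates completely, so [H+] equals the given concentration.
pH = -log10([H+]) = -log10(0.3168)
pH = 0.49921483, rounded to 4 dp:

0.4992


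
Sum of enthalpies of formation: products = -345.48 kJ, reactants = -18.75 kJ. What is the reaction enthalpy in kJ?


dH_rxn = sum(dH_f products) - sum(dH_f reactants)
dH_rxn = -345.48 - (-18.75)
dH_rxn = -326.73 kJ:

-326.73 kJ


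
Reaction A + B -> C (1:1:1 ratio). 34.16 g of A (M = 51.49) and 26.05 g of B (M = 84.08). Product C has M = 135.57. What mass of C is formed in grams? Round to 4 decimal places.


Find moles of each reactant; the smaller value is the limiting reagent in a 1:1:1 reaction, so moles_C equals moles of the limiter.
n_A = mass_A / M_A = 34.16 / 51.49 = 0.66343 mol
n_B = mass_B / M_B = 26.05 / 84.08 = 0.309824 mol
Limiting reagent: B (smaller), n_limiting = 0.309824 mol
mass_C = n_limiting * M_C = 0.309824 * 135.57
mass_C = 42.00283968 g, rounded to 4 dp:

42.0028 g


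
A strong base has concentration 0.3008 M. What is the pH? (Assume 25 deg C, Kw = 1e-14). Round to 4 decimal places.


A strong base dissociates completely, so [OH-] equals the given concentration.
pOH = -log10([OH-]) = -log10(0.3008) = 0.521722
pH = 14 - pOH = 14 - 0.521722
pH = 13.478278, rounded to 4 dp:

13.4783


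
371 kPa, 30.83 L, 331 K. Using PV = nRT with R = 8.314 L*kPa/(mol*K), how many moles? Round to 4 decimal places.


PV = nRT, solve for n = PV / (RT).
PV = 371 * 30.83 = 11437.93
RT = 8.314 * 331 = 2751.934
n = 11437.93 / 2751.934
n = 4.15632424 mol, rounded to 4 dp:

4.1563 mol


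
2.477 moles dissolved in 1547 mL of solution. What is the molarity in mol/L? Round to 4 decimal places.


Convert volume to liters: V_L = V_mL / 1000.
V_L = 1547 / 1000 = 1.547 L
M = n / V_L = 2.477 / 1.547
M = 1.60116354 mol/L, rounded to 4 dp:

1.6012 mol/L


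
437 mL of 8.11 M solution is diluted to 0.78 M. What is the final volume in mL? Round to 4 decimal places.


Dilution: M1*V1 = M2*V2, solve for V2.
V2 = M1*V1 / M2
V2 = 8.11 * 437 / 0.78
V2 = 3544.07 / 0.78
V2 = 4543.67948718 mL, rounded to 4 dp:

4543.6795 mL


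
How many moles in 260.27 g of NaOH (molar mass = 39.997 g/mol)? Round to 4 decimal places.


n = mass / M
n = 260.27 / 39.997
n = 6.50723804 mol, rounded to 4 dp:

6.5072 mol


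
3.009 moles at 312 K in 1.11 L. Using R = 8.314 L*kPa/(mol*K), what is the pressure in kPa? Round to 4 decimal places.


PV = nRT, solve for P = nRT / V.
nRT = 3.009 * 8.314 * 312 = 7805.2497
P = 7805.2497 / 1.11
P = 7031.75648649 kPa, rounded to 4 dp:

7031.7565 kPa


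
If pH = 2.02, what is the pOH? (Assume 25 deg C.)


At 25 deg C, pH + pOH = 14.
pOH = 14 - pH = 14 - 2.02
pOH = 11.98:

11.98


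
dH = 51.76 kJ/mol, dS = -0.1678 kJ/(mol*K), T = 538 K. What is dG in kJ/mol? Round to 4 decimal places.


Gibbs: dG = dH - T*dS (consistent units, dS already in kJ/(mol*K)).
T*dS = 538 * -0.1678 = -90.2764
dG = 51.76 - (-90.2764)
dG = 142.0364 kJ/mol, rounded to 4 dp:

142.0364 kJ/mol


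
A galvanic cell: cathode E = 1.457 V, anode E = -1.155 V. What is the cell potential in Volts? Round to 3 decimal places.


Standard cell potential: E_cell = E_cathode - E_anode.
E_cell = 1.457 - (-1.155)
E_cell = 2.612 V, rounded to 3 dp:

2.612 V


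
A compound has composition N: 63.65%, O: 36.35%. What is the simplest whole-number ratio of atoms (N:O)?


Assume 100 g of compound, divide each mass% by atomic mass to get moles, then normalize by the smallest to get a raw atom ratio.
Moles per 100 g: N: 63.65/14.007 = 4.5442, O: 36.35/15.999 = 2.272
Raw ratio (divide by min = 2.272): N: 2.0, O: 1.0
Multiply by 1 to clear fractions: N: 2.0 ~= 2, O: 1.0 ~= 1
Reduce by GCD to get the simplest whole-number ratio:

2:1


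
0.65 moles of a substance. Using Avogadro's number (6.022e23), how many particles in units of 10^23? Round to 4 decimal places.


N = n * NA, then divide by 1e23 for the requested units.
N / 1e23 = n * 6.022
N / 1e23 = 0.65 * 6.022
N / 1e23 = 3.9143, rounded to 4 dp:

3.9143


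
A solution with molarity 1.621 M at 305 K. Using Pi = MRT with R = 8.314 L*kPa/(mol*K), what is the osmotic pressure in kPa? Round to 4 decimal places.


Osmotic pressure (van't Hoff): Pi = M*R*T.
RT = 8.314 * 305 = 2535.77
Pi = 1.621 * 2535.77
Pi = 4110.48317 kPa, rounded to 4 dp:

4110.4832 kPa


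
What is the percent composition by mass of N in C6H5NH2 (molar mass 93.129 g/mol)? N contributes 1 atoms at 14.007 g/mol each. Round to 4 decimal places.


pct = 100 * (n_elem * M_elem) / M_total
mass_contribution = 1 * 14.007 = 14.007 g/mol
pct = 100 * 14.007 / 93.129
pct = 15.04042779 %, rounded to 4 dp:

15.0404 %


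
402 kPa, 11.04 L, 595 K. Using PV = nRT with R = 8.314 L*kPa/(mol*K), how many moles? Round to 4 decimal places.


PV = nRT, solve for n = PV / (RT).
PV = 402 * 11.04 = 4438.08
RT = 8.314 * 595 = 4946.83
n = 4438.08 / 4946.83
n = 0.89715636 mol, rounded to 4 dp:

0.8972 mol


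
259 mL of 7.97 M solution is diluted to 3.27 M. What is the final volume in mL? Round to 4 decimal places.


Dilution: M1*V1 = M2*V2, solve for V2.
V2 = M1*V1 / M2
V2 = 7.97 * 259 / 3.27
V2 = 2064.23 / 3.27
V2 = 631.26299694 mL, rounded to 4 dp:

631.2630 mL


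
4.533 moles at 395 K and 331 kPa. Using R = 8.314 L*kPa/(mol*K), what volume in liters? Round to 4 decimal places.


PV = nRT, solve for V = nRT / P.
nRT = 4.533 * 8.314 * 395 = 14886.508
V = 14886.508 / 331
V = 44.97434441 L, rounded to 4 dp:

44.9743 L


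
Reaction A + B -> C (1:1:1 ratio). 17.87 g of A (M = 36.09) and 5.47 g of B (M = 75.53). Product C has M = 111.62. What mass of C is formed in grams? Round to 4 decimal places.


Find moles of each reactant; the smaller value is the limiting reagent in a 1:1:1 reaction, so moles_C equals moles of the limiter.
n_A = mass_A / M_A = 17.87 / 36.09 = 0.495151 mol
n_B = mass_B / M_B = 5.47 / 75.53 = 0.072422 mol
Limiting reagent: B (smaller), n_limiting = 0.072422 mol
mass_C = n_limiting * M_C = 0.072422 * 111.62
mass_C = 8.08374364 g, rounded to 4 dp:

8.0837 g


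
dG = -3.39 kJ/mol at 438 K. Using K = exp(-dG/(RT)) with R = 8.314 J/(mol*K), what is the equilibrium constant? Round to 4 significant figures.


dG is in kJ/mol; multiply by 1000 to match R in J/(mol*K).
RT = 8.314 * 438 = 3641.532 J/mol
exponent = -dG*1000 / (RT) = -(-3.39*1000) / 3641.532 = 0.93092687
K = exp(0.93092687)
K = 2.5368594, rounded to 4 significant figures:

2.537


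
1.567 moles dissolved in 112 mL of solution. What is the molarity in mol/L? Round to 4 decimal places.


Convert volume to liters: V_L = V_mL / 1000.
V_L = 112 / 1000 = 0.112 L
M = n / V_L = 1.567 / 0.112
M = 13.99107143 mol/L, rounded to 4 dp:

13.9911 mol/L


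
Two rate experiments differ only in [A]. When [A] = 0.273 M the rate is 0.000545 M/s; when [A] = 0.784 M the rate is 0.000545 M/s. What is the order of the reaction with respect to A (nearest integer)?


Rate is proportional to [A]^n, so rate2/rate1 = ([A]2/[A]1)^n. Take logs to solve for n.
rate2/rate1 = 0.000545 / 0.000545 = 1.0
[A]2/[A]1 = 0.784 / 0.273 = 2.8718
n = ln(1.0) / ln(2.8718) = 0.0
Nearest integer order:

0


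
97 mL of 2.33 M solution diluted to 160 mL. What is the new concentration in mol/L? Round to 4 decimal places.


Dilution: M1*V1 = M2*V2, solve for M2.
M2 = M1*V1 / V2
M2 = 2.33 * 97 / 160
M2 = 226.01 / 160
M2 = 1.4125625 mol/L, rounded to 4 dp:

1.4126 mol/L


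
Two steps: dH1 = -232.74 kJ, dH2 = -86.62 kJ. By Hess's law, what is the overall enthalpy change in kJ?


Hess's law: enthalpy is a state function, so add the step enthalpies.
dH_total = dH1 + dH2 = -232.74 + (-86.62)
dH_total = -319.36 kJ:

-319.36 kJ


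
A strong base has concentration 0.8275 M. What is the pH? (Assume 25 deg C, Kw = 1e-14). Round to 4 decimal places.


A strong base dissociates completely, so [OH-] equals the given concentration.
pOH = -log10([OH-]) = -log10(0.8275) = 0.082232
pH = 14 - pOH = 14 - 0.082232
pH = 13.917768, rounded to 4 dp:

13.9178


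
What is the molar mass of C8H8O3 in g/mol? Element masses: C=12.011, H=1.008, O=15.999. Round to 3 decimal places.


M = sum(count * atomic_mass) over atoms.
M = 8*12.011 + 8*1.008 + 3*15.999
M = 96.088 + 8.064 + 47.997
M = 152.149 g/mol, rounded to 3 dp:

152.149 g/mol


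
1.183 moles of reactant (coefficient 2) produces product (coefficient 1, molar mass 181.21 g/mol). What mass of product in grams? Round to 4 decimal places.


Use the coefficient ratio to convert reactant moles to product moles, then multiply by the product's molar mass.
moles_P = moles_R * (coeff_P / coeff_R) = 1.183 * (1/2) = 0.5915
mass_P = moles_P * M_P = 0.5915 * 181.21
mass_P = 107.185715 g, rounded to 4 dp:

107.1857 g


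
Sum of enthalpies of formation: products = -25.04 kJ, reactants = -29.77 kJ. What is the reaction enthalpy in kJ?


dH_rxn = sum(dH_f products) - sum(dH_f reactants)
dH_rxn = -25.04 - (-29.77)
dH_rxn = 4.73 kJ:

4.73 kJ


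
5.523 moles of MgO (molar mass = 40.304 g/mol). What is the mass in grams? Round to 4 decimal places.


mass = n * M
mass = 5.523 * 40.304
mass = 222.598992 g, rounded to 4 dp:

222.5990 g


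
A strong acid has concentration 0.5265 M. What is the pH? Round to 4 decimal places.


A strong acid dissociates completely, so [H+] equals the given concentration.
pH = -log10([H+]) = -log10(0.5265)
pH = 0.27860162, rounded to 4 dp:

0.2786


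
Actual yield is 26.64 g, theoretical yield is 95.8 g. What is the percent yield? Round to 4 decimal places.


% yield = 100 * actual / theoretical
% yield = 100 * 26.64 / 95.8
% yield = 27.80793319 %, rounded to 4 dp:

27.8079 %


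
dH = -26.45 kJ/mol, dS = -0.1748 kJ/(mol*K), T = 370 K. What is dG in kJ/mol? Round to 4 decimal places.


Gibbs: dG = dH - T*dS (consistent units, dS already in kJ/(mol*K)).
T*dS = 370 * -0.1748 = -64.676
dG = -26.45 - (-64.676)
dG = 38.226 kJ/mol, rounded to 4 dp:

38.2260 kJ/mol


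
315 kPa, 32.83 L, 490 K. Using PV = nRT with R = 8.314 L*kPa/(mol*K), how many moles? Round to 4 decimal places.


PV = nRT, solve for n = PV / (RT).
PV = 315 * 32.83 = 10341.45
RT = 8.314 * 490 = 4073.86
n = 10341.45 / 4073.86
n = 2.5384893 mol, rounded to 4 dp:

2.5385 mol


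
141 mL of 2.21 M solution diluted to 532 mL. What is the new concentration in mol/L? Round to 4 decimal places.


Dilution: M1*V1 = M2*V2, solve for M2.
M2 = M1*V1 / V2
M2 = 2.21 * 141 / 532
M2 = 311.61 / 532
M2 = 0.58573308 mol/L, rounded to 4 dp:

0.5857 mol/L


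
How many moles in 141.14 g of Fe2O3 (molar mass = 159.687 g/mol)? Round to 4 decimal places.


n = mass / M
n = 141.14 / 159.687
n = 0.88385404 mol, rounded to 4 dp:

0.8839 mol


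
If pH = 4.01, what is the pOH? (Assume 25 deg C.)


At 25 deg C, pH + pOH = 14.
pOH = 14 - pH = 14 - 4.01
pOH = 9.99:

9.99


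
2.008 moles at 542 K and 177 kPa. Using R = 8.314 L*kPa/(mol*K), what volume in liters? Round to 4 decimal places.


PV = nRT, solve for V = nRT / P.
nRT = 2.008 * 8.314 * 542 = 9048.4255
V = 9048.4255 / 177
V = 51.12104802 L, rounded to 4 dp:

51.1210 L


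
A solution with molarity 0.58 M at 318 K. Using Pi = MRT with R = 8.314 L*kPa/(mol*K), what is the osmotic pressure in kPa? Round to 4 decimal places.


Osmotic pressure (van't Hoff): Pi = M*R*T.
RT = 8.314 * 318 = 2643.852
Pi = 0.58 * 2643.852
Pi = 1533.43416 kPa, rounded to 4 dp:

1533.4342 kPa


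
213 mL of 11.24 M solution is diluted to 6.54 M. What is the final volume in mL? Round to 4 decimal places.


Dilution: M1*V1 = M2*V2, solve for V2.
V2 = M1*V1 / M2
V2 = 11.24 * 213 / 6.54
V2 = 2394.12 / 6.54
V2 = 366.0733945 mL, rounded to 4 dp:

366.0734 mL


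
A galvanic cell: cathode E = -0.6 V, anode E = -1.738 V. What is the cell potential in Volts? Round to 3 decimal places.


Standard cell potential: E_cell = E_cathode - E_anode.
E_cell = -0.6 - (-1.738)
E_cell = 1.138 V, rounded to 3 dp:

1.138 V


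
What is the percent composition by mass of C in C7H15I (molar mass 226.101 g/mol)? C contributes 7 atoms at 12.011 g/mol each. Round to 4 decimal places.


pct = 100 * (n_elem * M_elem) / M_total
mass_contribution = 7 * 12.011 = 84.077 g/mol
pct = 100 * 84.077 / 226.101
pct = 37.18559405 %, rounded to 4 dp:

37.1856 %


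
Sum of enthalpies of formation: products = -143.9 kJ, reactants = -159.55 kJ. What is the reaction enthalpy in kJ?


dH_rxn = sum(dH_f products) - sum(dH_f reactants)
dH_rxn = -143.9 - (-159.55)
dH_rxn = 15.65 kJ:

15.65 kJ


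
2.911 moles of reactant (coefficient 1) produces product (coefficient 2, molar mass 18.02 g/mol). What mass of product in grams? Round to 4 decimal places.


Use the coefficient ratio to convert reactant moles to product moles, then multiply by the product's molar mass.
moles_P = moles_R * (coeff_P / coeff_R) = 2.911 * (2/1) = 5.822
mass_P = moles_P * M_P = 5.822 * 18.02
mass_P = 104.91244 g, rounded to 4 dp:

104.9124 g


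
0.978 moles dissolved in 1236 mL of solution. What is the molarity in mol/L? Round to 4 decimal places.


Convert volume to liters: V_L = V_mL / 1000.
V_L = 1236 / 1000 = 1.236 L
M = n / V_L = 0.978 / 1.236
M = 0.79126214 mol/L, rounded to 4 dp:

0.7913 mol/L


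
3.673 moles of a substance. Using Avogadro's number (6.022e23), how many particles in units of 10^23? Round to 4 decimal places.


N = n * NA, then divide by 1e23 for the requested units.
N / 1e23 = n * 6.022
N / 1e23 = 3.673 * 6.022
N / 1e23 = 22.118806, rounded to 4 dp:

22.1188


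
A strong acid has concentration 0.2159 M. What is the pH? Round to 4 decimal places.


A strong acid dissociates completely, so [H+] equals the given concentration.
pH = -log10([H+]) = -log10(0.2159)
pH = 0.66574736, rounded to 4 dp:

0.6657


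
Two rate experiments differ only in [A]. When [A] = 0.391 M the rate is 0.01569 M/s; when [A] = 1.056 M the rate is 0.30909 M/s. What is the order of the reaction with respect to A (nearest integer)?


Rate is proportional to [A]^n, so rate2/rate1 = ([A]2/[A]1)^n. Take logs to solve for n.
rate2/rate1 = 0.30909 / 0.01569 = 19.6998
[A]2/[A]1 = 1.056 / 0.391 = 2.7008
n = ln(19.6998) / ln(2.7008) = 3.0
Nearest integer order:

3


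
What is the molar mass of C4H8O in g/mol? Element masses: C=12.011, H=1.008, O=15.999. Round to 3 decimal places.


M = sum(count * atomic_mass) over atoms.
M = 4*12.011 + 8*1.008 + 1*15.999
M = 48.044 + 8.064 + 15.999
M = 72.107 g/mol, rounded to 3 dp:

72.107 g/mol


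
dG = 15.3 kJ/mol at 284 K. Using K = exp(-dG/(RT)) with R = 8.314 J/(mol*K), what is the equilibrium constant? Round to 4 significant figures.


dG is in kJ/mol; multiply by 1000 to match R in J/(mol*K).
RT = 8.314 * 284 = 2361.176 J/mol
exponent = -dG*1000 / (RT) = -(15.3*1000) / 2361.176 = -6.47982192
K = exp(-6.47982192)
K = 0.0015340838, rounded to 4 significant figures:

0.001534


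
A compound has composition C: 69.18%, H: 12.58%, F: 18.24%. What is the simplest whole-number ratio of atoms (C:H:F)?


Assume 100 g of compound, divide each mass% by atomic mass to get moles, then normalize by the smallest to get a raw atom ratio.
Moles per 100 g: C: 69.18/12.011 = 5.7597, H: 12.58/1.008 = 12.4802, F: 18.24/18.998 = 0.9601
Raw ratio (divide by min = 0.9601): C: 5.999, H: 12.999, F: 1.0
Multiply by 1 to clear fractions: C: 5.999 ~= 6, H: 12.999 ~= 13, F: 1.0 ~= 1
Reduce by GCD to get the simplest whole-number ratio:

6:13:1


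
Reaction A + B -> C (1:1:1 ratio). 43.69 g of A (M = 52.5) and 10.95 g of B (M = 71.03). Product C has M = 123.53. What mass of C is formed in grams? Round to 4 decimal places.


Find moles of each reactant; the smaller value is the limiting reagent in a 1:1:1 reaction, so moles_C equals moles of the limiter.
n_A = mass_A / M_A = 43.69 / 52.5 = 0.83219 mol
n_B = mass_B / M_B = 10.95 / 71.03 = 0.15416 mol
Limiting reagent: B (smaller), n_limiting = 0.15416 mol
mass_C = n_limiting * M_C = 0.15416 * 123.53
mass_C = 19.0433848 g, rounded to 4 dp:

19.0434 g


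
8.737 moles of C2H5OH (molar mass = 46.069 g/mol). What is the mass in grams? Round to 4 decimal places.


mass = n * M
mass = 8.737 * 46.069
mass = 402.504853 g, rounded to 4 dp:

402.5049 g


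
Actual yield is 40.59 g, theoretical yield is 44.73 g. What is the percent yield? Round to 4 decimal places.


% yield = 100 * actual / theoretical
% yield = 100 * 40.59 / 44.73
% yield = 90.7444668 %, rounded to 4 dp:

90.7445 %


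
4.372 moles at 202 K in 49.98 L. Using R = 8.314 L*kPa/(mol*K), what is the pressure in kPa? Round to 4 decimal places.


PV = nRT, solve for P = nRT / V.
nRT = 4.372 * 8.314 * 202 = 7342.4592
P = 7342.4592 / 49.98
P = 146.90794718 kPa, rounded to 4 dp:

146.9079 kPa


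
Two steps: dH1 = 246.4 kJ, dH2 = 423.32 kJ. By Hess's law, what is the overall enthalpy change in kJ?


Hess's law: enthalpy is a state function, so add the step enthalpies.
dH_total = dH1 + dH2 = 246.4 + (423.32)
dH_total = 669.72 kJ:

669.72 kJ


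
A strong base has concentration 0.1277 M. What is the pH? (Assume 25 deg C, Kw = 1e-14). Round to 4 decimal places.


A strong base dissociates completely, so [OH-] equals the given concentration.
pOH = -log10([OH-]) = -log10(0.1277) = 0.893809
pH = 14 - pOH = 14 - 0.893809
pH = 13.106191, rounded to 4 dp:

13.1062


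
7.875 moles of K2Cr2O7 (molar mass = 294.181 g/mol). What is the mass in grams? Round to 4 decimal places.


mass = n * M
mass = 7.875 * 294.181
mass = 2316.675375 g, rounded to 4 dp:

2316.6754 g


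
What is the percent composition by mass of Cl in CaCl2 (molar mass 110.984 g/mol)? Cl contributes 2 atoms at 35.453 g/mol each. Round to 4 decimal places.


pct = 100 * (n_elem * M_elem) / M_total
mass_contribution = 2 * 35.453 = 70.906 g/mol
pct = 100 * 70.906 / 110.984
pct = 63.88848843 %, rounded to 4 dp:

63.8885 %


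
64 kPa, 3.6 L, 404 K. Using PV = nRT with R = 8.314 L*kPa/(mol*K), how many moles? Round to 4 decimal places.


PV = nRT, solve for n = PV / (RT).
PV = 64 * 3.6 = 230.4
RT = 8.314 * 404 = 3358.856
n = 230.4 / 3358.856
n = 0.06859478 mol, rounded to 4 dp:

0.0686 mol


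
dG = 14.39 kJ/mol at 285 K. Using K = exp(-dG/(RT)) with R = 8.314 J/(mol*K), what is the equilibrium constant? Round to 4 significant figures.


dG is in kJ/mol; multiply by 1000 to match R in J/(mol*K).
RT = 8.314 * 285 = 2369.49 J/mol
exponent = -dG*1000 / (RT) = -(14.39*1000) / 2369.49 = -6.07303681
K = exp(-6.07303681)
K = 0.0023041653, rounded to 4 significant figures:

0.002304


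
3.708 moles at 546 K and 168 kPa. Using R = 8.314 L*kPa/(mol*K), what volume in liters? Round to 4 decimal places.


PV = nRT, solve for V = nRT / P.
nRT = 3.708 * 8.314 * 546 = 16832.2584
V = 16832.2584 / 168
V = 100.19201429 L, rounded to 4 dp:

100.1920 L


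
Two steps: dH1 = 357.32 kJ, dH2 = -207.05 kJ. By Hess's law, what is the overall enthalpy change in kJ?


Hess's law: enthalpy is a state function, so add the step enthalpies.
dH_total = dH1 + dH2 = 357.32 + (-207.05)
dH_total = 150.27 kJ:

150.27 kJ


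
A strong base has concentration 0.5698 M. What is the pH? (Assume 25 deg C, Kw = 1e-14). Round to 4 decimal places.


A strong base dissociates completely, so [OH-] equals the given concentration.
pOH = -log10([OH-]) = -log10(0.5698) = 0.244278
pH = 14 - pOH = 14 - 0.244278
pH = 13.755722, rounded to 4 dp:

13.7557


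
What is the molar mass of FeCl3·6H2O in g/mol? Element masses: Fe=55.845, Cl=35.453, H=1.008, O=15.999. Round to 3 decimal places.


M = sum(count * atomic_mass) over atoms.
M = 1*55.845 + 3*35.453 + 12*1.008 + 6*15.999
M = 55.845 + 106.359 + 12.096 + 95.994
M = 270.294 g/mol, rounded to 3 dp:

270.294 g/mol


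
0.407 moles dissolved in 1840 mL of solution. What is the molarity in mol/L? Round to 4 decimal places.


Convert volume to liters: V_L = V_mL / 1000.
V_L = 1840 / 1000 = 1.84 L
M = n / V_L = 0.407 / 1.84
M = 0.22119565 mol/L, rounded to 4 dp:

0.2212 mol/L


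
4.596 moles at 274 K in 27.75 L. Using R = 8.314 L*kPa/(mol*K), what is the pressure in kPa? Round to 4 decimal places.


PV = nRT, solve for P = nRT / V.
nRT = 4.596 * 8.314 * 274 = 10469.8535
P = 10469.8535 / 27.75
P = 377.29201802 kPa, rounded to 4 dp:

377.2920 kPa


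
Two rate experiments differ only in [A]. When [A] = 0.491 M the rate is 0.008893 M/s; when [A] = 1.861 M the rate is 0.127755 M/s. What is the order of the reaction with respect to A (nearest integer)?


Rate is proportional to [A]^n, so rate2/rate1 = ([A]2/[A]1)^n. Take logs to solve for n.
rate2/rate1 = 0.127755 / 0.008893 = 14.3658
[A]2/[A]1 = 1.861 / 0.491 = 3.7902
n = ln(14.3658) / ln(3.7902) = 2.0
Nearest integer order:

2


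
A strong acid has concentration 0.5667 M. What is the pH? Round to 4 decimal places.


A strong acid dissociates completely, so [H+] equals the given concentration.
pH = -log10([H+]) = -log10(0.5667)
pH = 0.24664679, rounded to 4 dp:

0.2466


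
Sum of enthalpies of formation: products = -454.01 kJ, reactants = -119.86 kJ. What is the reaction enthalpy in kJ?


dH_rxn = sum(dH_f products) - sum(dH_f reactants)
dH_rxn = -454.01 - (-119.86)
dH_rxn = -334.15 kJ:

-334.15 kJ


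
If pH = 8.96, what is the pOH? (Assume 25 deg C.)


At 25 deg C, pH + pOH = 14.
pOH = 14 - pH = 14 - 8.96
pOH = 5.04:

5.04


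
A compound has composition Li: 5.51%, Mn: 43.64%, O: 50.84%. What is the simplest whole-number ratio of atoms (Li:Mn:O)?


Assume 100 g of compound, divide each mass% by atomic mass to get moles, then normalize by the smallest to get a raw atom ratio.
Moles per 100 g: Li: 5.51/6.941 = 0.7938, Mn: 43.64/54.938 = 0.7943, O: 50.84/15.999 = 3.1777
Raw ratio (divide by min = 0.7938): Li: 1.0, Mn: 1.001, O: 4.003
Multiply by 1 to clear fractions: Li: 1.0 ~= 1, Mn: 1.001 ~= 1, O: 4.003 ~= 4
Reduce by GCD to get the simplest whole-number ratio:

1:1:4


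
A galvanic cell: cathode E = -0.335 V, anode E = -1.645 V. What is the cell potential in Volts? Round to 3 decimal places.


Standard cell potential: E_cell = E_cathode - E_anode.
E_cell = -0.335 - (-1.645)
E_cell = 1.31 V, rounded to 3 dp:

1.310 V


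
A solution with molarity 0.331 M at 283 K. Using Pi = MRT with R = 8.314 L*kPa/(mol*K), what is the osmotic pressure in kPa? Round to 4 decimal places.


Osmotic pressure (van't Hoff): Pi = M*R*T.
RT = 8.314 * 283 = 2352.862
Pi = 0.331 * 2352.862
Pi = 778.797322 kPa, rounded to 4 dp:

778.7973 kPa


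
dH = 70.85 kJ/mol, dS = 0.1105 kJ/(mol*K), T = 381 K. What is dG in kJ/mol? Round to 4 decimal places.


Gibbs: dG = dH - T*dS (consistent units, dS already in kJ/(mol*K)).
T*dS = 381 * 0.1105 = 42.1005
dG = 70.85 - (42.1005)
dG = 28.7495 kJ/mol, rounded to 4 dp:

28.7495 kJ/mol


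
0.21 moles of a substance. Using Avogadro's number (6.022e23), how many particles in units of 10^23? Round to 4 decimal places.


N = n * NA, then divide by 1e23 for the requested units.
N / 1e23 = n * 6.022
N / 1e23 = 0.21 * 6.022
N / 1e23 = 1.26462, rounded to 4 dp:

1.2646


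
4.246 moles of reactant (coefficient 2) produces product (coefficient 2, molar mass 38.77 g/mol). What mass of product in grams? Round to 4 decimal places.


Use the coefficient ratio to convert reactant moles to product moles, then multiply by the product's molar mass.
moles_P = moles_R * (coeff_P / coeff_R) = 4.246 * (2/2) = 4.246
mass_P = moles_P * M_P = 4.246 * 38.77
mass_P = 164.61742 g, rounded to 4 dp:

164.6174 g


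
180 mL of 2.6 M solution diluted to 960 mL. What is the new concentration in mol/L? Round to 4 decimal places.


Dilution: M1*V1 = M2*V2, solve for M2.
M2 = M1*V1 / V2
M2 = 2.6 * 180 / 960
M2 = 468.0 / 960
M2 = 0.4875 mol/L, rounded to 4 dp:

0.4875 mol/L


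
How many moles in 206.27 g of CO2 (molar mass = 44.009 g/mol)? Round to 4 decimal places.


n = mass / M
n = 206.27 / 44.009
n = 4.68699584 mol, rounded to 4 dp:

4.6870 mol


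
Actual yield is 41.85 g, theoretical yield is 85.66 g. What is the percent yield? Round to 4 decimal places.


% yield = 100 * actual / theoretical
% yield = 100 * 41.85 / 85.66
% yield = 48.8559421 %, rounded to 4 dp:

48.8559 %


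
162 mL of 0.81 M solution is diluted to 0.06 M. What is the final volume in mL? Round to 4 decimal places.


Dilution: M1*V1 = M2*V2, solve for V2.
V2 = M1*V1 / M2
V2 = 0.81 * 162 / 0.06
V2 = 131.22 / 0.06
V2 = 2187.0 mL, rounded to 4 dp:

2187.0000 mL


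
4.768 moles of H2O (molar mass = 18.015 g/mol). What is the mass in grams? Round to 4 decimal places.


mass = n * M
mass = 4.768 * 18.015
mass = 85.89552 g, rounded to 4 dp:

85.8955 g


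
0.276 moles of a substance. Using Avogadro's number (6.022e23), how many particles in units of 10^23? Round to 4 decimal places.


N = n * NA, then divide by 1e23 for the requested units.
N / 1e23 = n * 6.022
N / 1e23 = 0.276 * 6.022
N / 1e23 = 1.662072, rounded to 4 dp:

1.6621


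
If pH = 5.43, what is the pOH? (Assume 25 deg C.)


At 25 deg C, pH + pOH = 14.
pOH = 14 - pH = 14 - 5.43
pOH = 8.57:

8.57


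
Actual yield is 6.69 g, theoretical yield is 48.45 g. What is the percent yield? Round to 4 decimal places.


% yield = 100 * actual / theoretical
% yield = 100 * 6.69 / 48.45
% yield = 13.80804954 %, rounded to 4 dp:

13.8080 %


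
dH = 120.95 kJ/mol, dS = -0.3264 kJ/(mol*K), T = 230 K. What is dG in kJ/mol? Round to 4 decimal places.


Gibbs: dG = dH - T*dS (consistent units, dS already in kJ/(mol*K)).
T*dS = 230 * -0.3264 = -75.072
dG = 120.95 - (-75.072)
dG = 196.022 kJ/mol, rounded to 4 dp:

196.0220 kJ/mol


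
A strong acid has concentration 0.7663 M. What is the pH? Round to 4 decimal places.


A strong acid dissociates completely, so [H+] equals the given concentration.
pH = -log10([H+]) = -log10(0.7663)
pH = 0.11560117, rounded to 4 dp:

0.1156


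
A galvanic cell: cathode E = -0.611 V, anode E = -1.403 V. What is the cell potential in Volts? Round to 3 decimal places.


Standard cell potential: E_cell = E_cathode - E_anode.
E_cell = -0.611 - (-1.403)
E_cell = 0.792 V, rounded to 3 dp:

0.792 V


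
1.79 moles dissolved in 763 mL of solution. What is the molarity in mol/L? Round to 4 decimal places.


Convert volume to liters: V_L = V_mL / 1000.
V_L = 763 / 1000 = 0.763 L
M = n / V_L = 1.79 / 0.763
M = 2.34600262 mol/L, rounded to 4 dp:

2.3460 mol/L


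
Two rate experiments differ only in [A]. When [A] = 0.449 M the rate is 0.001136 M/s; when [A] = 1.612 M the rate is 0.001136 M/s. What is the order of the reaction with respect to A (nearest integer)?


Rate is proportional to [A]^n, so rate2/rate1 = ([A]2/[A]1)^n. Take logs to solve for n.
rate2/rate1 = 0.001136 / 0.001136 = 1.0
[A]2/[A]1 = 1.612 / 0.449 = 3.5902
n = ln(1.0) / ln(3.5902) = 0.0
Nearest integer order:

0


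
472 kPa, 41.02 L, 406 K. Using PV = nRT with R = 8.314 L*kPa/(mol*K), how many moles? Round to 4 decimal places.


PV = nRT, solve for n = PV / (RT).
PV = 472 * 41.02 = 19361.44
RT = 8.314 * 406 = 3375.484
n = 19361.44 / 3375.484
n = 5.73590039 mol, rounded to 4 dp:

5.7359 mol


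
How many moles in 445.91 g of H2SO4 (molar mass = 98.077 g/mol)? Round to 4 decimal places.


n = mass / M
n = 445.91 / 98.077
n = 4.54652977 mol, rounded to 4 dp:

4.5465 mol


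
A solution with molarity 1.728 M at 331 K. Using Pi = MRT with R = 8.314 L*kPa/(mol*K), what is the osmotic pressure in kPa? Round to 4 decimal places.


Osmotic pressure (van't Hoff): Pi = M*R*T.
RT = 8.314 * 331 = 2751.934
Pi = 1.728 * 2751.934
Pi = 4755.341952 kPa, rounded to 4 dp:

4755.3420 kPa


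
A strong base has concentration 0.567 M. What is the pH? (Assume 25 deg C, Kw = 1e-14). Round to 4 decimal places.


A strong base dissociates completely, so [OH-] equals the given concentration.
pOH = -log10([OH-]) = -log10(0.567) = 0.246417
pH = 14 - pOH = 14 - 0.246417
pH = 13.753583, rounded to 4 dp:

13.7536


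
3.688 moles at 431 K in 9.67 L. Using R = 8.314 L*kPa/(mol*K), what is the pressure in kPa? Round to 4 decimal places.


PV = nRT, solve for P = nRT / V.
nRT = 3.688 * 8.314 * 431 = 13215.3358
P = 13215.3358 / 9.67
P = 1366.63245088 kPa, rounded to 4 dp:

1366.6325 kPa


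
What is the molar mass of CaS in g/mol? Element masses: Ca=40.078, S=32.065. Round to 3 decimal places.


M = sum(count * atomic_mass) over atoms.
M = 1*40.078 + 1*32.065
M = 40.078 + 32.065
M = 72.143 g/mol, rounded to 3 dp:

72.143 g/mol


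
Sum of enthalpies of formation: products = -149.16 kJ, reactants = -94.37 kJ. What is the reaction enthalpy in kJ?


dH_rxn = sum(dH_f products) - sum(dH_f reactants)
dH_rxn = -149.16 - (-94.37)
dH_rxn = -54.79 kJ:

-54.79 kJ


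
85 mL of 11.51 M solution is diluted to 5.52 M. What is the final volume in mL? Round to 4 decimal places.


Dilution: M1*V1 = M2*V2, solve for V2.
V2 = M1*V1 / M2
V2 = 11.51 * 85 / 5.52
V2 = 978.35 / 5.52
V2 = 177.23731884 mL, rounded to 4 dp:

177.2373 mL


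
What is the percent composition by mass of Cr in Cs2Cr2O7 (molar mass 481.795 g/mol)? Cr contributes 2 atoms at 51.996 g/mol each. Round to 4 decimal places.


pct = 100 * (n_elem * M_elem) / M_total
mass_contribution = 2 * 51.996 = 103.992 g/mol
pct = 100 * 103.992 / 481.795
pct = 21.58428377 %, rounded to 4 dp:

21.5843 %


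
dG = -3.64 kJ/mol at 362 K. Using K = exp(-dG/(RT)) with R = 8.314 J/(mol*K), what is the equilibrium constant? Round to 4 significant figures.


dG is in kJ/mol; multiply by 1000 to match R in J/(mol*K).
RT = 8.314 * 362 = 3009.668 J/mol
exponent = -dG*1000 / (RT) = -(-3.64*1000) / 3009.668 = 1.20943573
K = exp(1.20943573)
K = 3.3515929, rounded to 4 significant figures:

3.352


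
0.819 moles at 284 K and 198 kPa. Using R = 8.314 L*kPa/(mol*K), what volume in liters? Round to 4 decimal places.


PV = nRT, solve for V = nRT / P.
nRT = 0.819 * 8.314 * 284 = 1933.8031
V = 1933.8031 / 198
V = 9.76668232 L, rounded to 4 dp:

9.7667 L
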